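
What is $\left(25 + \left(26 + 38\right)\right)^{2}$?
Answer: $7921$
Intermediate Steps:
$\left(25 + \left(26 + 38\right)\right)^{2} = \left(25 + 64\right)^{2} = 89^{2} = 7921$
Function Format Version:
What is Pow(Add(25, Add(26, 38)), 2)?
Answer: 7921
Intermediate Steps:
Pow(Add(25, Add(26, 38)), 2) = Pow(Add(25, 64), 2) = Pow(89, 2) = 7921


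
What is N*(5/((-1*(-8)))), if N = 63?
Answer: 315/8 ≈ 39.375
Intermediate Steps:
N*(5/((-1*(-8)))) = 63*(5/((-1*(-8)))) = 63*(5/8) = 315/8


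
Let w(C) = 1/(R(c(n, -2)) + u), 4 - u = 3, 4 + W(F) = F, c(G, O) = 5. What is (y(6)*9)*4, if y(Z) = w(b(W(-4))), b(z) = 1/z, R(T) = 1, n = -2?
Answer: 18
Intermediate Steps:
W(F) = -4 + F
u = 1 (u = 4 - 1*3 = 4 - 3 = 1)
w(C) = ½ (w(C) = 1/(1 + 1) = 1/2 = ½)
y(Z) = ½
(y(6)*9)*4 = ((½)*9)*4 = (9/2)*4 = 18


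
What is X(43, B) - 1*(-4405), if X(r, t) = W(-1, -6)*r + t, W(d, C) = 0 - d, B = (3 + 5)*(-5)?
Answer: 4408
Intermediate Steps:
B = -40 (B = 8*(-5) = -40)
W(d, C) = -d
X(r, t) = r + t (X(r, t) = (-1*(-1))*r + t = 1*r + t = r + t)
X(43, B) - 1*(-4405) = (43 - 40) - 1*(-4405) = 3 + 4405 = 4408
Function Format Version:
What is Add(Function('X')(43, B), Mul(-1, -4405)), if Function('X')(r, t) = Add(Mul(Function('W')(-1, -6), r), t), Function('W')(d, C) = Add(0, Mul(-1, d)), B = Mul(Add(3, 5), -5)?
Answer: 4408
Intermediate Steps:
B = -40 (B = Mul(8, -5) = -40)
Function('W')(d, C) = Mul(-1, d)
Function('X')(r, t) = Add(r, t) (Function('X')(r, t) = Add(Mul(Mul(-1, -1), r), t) = Add(Mul(1, r), t) = Add(r, t))
Add(Function('X')(43, B), Mul(-1, -4405)) = Add(Add(43, -40), Mul(-1, -4405)) = Add(3, 4405) = 4408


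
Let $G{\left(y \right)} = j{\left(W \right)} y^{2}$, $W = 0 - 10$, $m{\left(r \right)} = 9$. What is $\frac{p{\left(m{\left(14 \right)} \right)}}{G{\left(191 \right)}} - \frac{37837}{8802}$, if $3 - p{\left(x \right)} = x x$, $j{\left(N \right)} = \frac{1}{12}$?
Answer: $- \frac{1388570269}{321105762} \approx -4.3243$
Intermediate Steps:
$W = -10$ ($W = 0 - 10 = -10$)
$j{\left(N \right)} = \frac{1}{12}$
$p{\left(x \right)} = 3 - x^{2}$ ($p{\left(x \right)} = 3 - x x = 3 - x^{2}$)
$G{\left(y \right)} = \frac{y^{2}}{12}$
$\frac{p{\left(m{\left(14 \right)} \right)}}{G{\left(191 \right)}} - \frac{37837}{8802} = \frac{3 - 9^{2}}{\frac{1}{12} \cdot 191^{2}} - \frac{37837}{8802} = \frac{3 - 81}{\frac{1}{12} \cdot 36481} - \frac{37837}{8802} = \frac{3 - 81}{\frac{36481}{12}} - \frac{37837}{8802} = \left(-78\right) \frac{12}{36481} - \frac{37837}{8802} = - \frac{936}{36481} - \frac{37837}{8802} = - \frac{1388570269}{321105762}$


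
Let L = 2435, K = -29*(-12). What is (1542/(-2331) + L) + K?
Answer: 2161877/777 ≈ 2782.3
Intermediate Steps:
K = 348
(1542/(-2331) + L) + K = (1542/(-2331) + 2435) + 348 = (1542*(-1/2331) + 2435) + 348 = (-514/777 + 2435) + 348 = 1891481/777 + 348 = 2161877/777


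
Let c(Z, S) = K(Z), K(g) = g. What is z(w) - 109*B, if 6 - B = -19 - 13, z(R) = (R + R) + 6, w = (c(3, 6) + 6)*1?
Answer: -4118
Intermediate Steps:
c(Z, S) = Z
w = 9 (w = (3 + 6)*1 = 9*1 = 9)
z(R) = 6 + 2*R (z(R) = 2*R + 6 = 6 + 2*R)
B = 38 (B = 6 - (-19 - 13) = 6 - 1*(-32) = 6 + 32 = 38)
z(w) - 109*B = (6 + 2*9) - 109*38 = (6 + 18) - 4142 = 24 - 4142 = -4118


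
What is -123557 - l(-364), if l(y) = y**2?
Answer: -256053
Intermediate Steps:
-123557 - l(-364) = -123557 - 1*(-364)**2 = -123557 - 1*132496 = -123557 - 132496 = -256053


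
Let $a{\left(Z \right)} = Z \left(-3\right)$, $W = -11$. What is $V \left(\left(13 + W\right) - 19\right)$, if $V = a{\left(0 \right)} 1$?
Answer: $0$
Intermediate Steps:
$a{\left(Z \right)} = - 3 Z$
$V = 0$ ($V = \left(-3\right) 0 \cdot 1 = 0 \cdot 1 = 0$)
$V \left(\left(13 + W\right) - 19\right) = 0 \left(\left(13 - 11\right) - 19\right) = 0 \left(2 - 19\right) = 0 \left(-17\right) = 0$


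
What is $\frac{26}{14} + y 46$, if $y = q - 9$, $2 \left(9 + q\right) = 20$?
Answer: $- \frac{2563}{7} \approx -366.14$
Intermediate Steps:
$q = 1$ ($q = -9 + \frac{1}{2} \cdot 20 = -9 + 10 = 1$)
$y = -8$ ($y = 1 - 9 = -8$)
$\frac{26}{14} + y 46 = \frac{26}{14} - 368 = 26 \cdot \frac{1}{14} - 368 = \frac{13}{7} - 368 = - \frac{2563}{7}$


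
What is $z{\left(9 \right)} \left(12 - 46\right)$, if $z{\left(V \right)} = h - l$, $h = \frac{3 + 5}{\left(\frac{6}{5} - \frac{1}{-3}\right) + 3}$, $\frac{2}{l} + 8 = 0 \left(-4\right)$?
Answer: $- \frac{137}{2} \approx -68.5$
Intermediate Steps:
$l = - \frac{1}{4}$ ($l = \frac{2}{-8 + 0 \left(-4\right)} = \frac{2}{-8 + 0} = \frac{2}{-8} = 2 \left(- \frac{1}{8}\right) = - \frac{1}{4} \approx -0.25$)
$h = \frac{30}{17}$ ($h = \frac{8}{\left(6 \cdot \frac{1}{5} - - \frac{1}{3}\right) + 3} = \frac{8}{\left(\frac{6}{5} + \frac{1}{3}\right) + 3} = \frac{8}{\frac{23}{15} + 3} = \frac{8}{\frac{68}{15}} = 8 \cdot \frac{15}{68} = \frac{30}{17} \approx 1.7647$)
$z{\left(V \right)} = \frac{137}{68}$ ($z{\left(V \right)} = \frac{30}{17} - - \frac{1}{4} = \frac{30}{17} + \frac{1}{4} = \frac{137}{68}$)
$z{\left(9 \right)} \left(12 - 46\right) = \frac{137 \left(12 - 46\right)}{68} = \frac{137}{68} \left(-34\right) = - \frac{137}{2}$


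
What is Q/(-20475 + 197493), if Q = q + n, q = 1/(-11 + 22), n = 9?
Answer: 50/973599 ≈ 5.1356e-5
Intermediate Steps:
q = 1/11 ≈ 0.090909
Q = 100/11 (Q = 1/11 + 9 = 100/11 ≈ 9.0909)
Q/(-20475 + 197493) = (100/11)/(-20475 + 197493) = (100/11)/177018 = (1/177018)*(100/11) = 50/973599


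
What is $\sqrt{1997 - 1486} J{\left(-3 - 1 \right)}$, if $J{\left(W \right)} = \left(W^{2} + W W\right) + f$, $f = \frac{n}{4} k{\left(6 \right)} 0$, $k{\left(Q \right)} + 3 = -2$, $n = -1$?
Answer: $32 \sqrt{511} \approx 723.37$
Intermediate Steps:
$k{\left(Q \right)} = -5$ ($k{\left(Q \right)} = -3 - 2 = -5$)
$f = 0$ ($f = - \frac{1}{4} \left(-5\right) 0 = \left(-1\right) \frac{1}{4} \left(-5\right) 0 = \left(- \frac{1}{4}\right) \left(-5\right) 0 = \frac{5}{4} \cdot 0 = 0$)
$J{\left(W \right)} = 2 W^{2}$ ($J{\left(W \right)} = \left(W^{2} + W W\right) + 0 = \left(W^{2} + W^{2}\right) + 0 = 2 W^{2} + 0 = 2 W^{2}$)
$\sqrt{1997 - 1486} J{\left(-3 - 1 \right)} = \sqrt{1997 - 1486} \cdot 2 \left(-3 - 1\right)^{2} = \sqrt{511} \cdot 2 \left(-3 - 1\right)^{2} = \sqrt{511} \cdot 2 \left(-4\right)^{2} = \sqrt{511} \cdot 2 \cdot 16 = \sqrt{511} \cdot 32 = 32 \sqrt{511}$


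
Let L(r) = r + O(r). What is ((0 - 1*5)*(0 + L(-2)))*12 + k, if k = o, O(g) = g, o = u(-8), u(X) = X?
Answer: 232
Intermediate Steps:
o = -8
k = -8
L(r) = 2*r (L(r) = r + r = 2*r)
((0 - 1*5)*(0 + L(-2)))*12 + k = ((0 - 1*5)*(0 + 2*(-2)))*12 - 8 = ((0 - 5)*(0 - 4))*12 - 8 = -5*(-4)*12 - 8 = 20*12 - 8 = 240 - 8 = 232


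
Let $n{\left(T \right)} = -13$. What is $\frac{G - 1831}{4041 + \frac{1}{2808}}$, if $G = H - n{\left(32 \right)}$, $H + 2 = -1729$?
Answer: $- \frac{9965592}{11347129} \approx -0.87825$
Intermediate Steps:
$H = -1731$ ($H = -2 - 1729 = -1731$)
$G = -1718$ ($G = -1731 - -13 = -1731 + 13 = -1718$)
$\frac{G - 1831}{4041 + \frac{1}{2808}} = \frac{-1718 - 1831}{4041 + \frac{1}{2808}} = - \frac{3549}{4041 + \frac{1}{2808}} = - \frac{3549}{\frac{11347129}{2808}} = \left(-3549\right) \frac{2808}{11347129} = - \frac{9965592}{11347129}$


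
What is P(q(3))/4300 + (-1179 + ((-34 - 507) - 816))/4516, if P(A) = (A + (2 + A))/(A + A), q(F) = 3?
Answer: -2043521/3641025 ≈ -0.56125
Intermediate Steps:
P(A) = (2 + 2*A)/(2*A) (P(A) = (2 + 2*A)/((2*A)) = (2 + 2*A)*(1/(2*A)) = (2 + 2*A)/(2*A))
P(q(3))/4300 + (-1179 + ((-34 - 507) - 816))/4516 = ((1 + 3)/3)/4300 + (-1179 + ((-34 - 507) - 816))/4516 = ((1/3)*4)*(1/4300) + (-1179 + (-541 - 816))*(1/4516) = (4/3)*(1/4300) + (-1179 - 1357)*(1/4516) = 1/3225 - 2536*1/4516 = 1/3225 - 634/1129 = -2043521/3641025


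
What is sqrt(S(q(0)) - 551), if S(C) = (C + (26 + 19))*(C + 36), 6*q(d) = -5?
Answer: sqrt(36079)/6 ≈ 31.657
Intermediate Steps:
q(d) = -5/6 (q(d) = (1/6)*(-5) = -5/6)
S(C) = (36 + C)*(45 + C) (S(C) = (C + 45)*(36 + C) = (45 + C)*(36 + C) = (36 + C)*(45 + C))
sqrt(S(q(0)) - 551) = sqrt((1620 + (-5/6)**2 + 81*(-5/6)) - 551) = sqrt((1620 + 25/36 - 135/2) - 551) = sqrt(55915/36 - 551) = sqrt(36079/36) = sqrt(36079)/6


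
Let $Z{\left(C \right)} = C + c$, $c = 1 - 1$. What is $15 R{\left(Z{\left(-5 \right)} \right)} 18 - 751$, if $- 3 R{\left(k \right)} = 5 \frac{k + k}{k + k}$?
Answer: $-1201$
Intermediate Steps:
$c = 0$ ($c = 1 - 1 = 0$)
$Z{\left(C \right)} = C$ ($Z{\left(C \right)} = C + 0 = C$)
$R{\left(k \right)} = - \frac{5}{3}$ ($R{\left(k \right)} = - \frac{5 \frac{k + k}{k + k}}{3} = - \frac{5 \frac{2 k}{2 k}}{3} = - \frac{5 \cdot 2 k \frac{1}{2 k}}{3} = - \frac{5 \cdot 1}{3} = \left(- \frac{1}{3}\right) 5 = - \frac{5}{3}$)
$15 R{\left(Z{\left(-5 \right)} \right)} 18 - 751 = 15 \left(- \frac{5}{3}\right) 18 - 751 = \left(-25\right) 18 - 751 = -450 - 751 = -1201$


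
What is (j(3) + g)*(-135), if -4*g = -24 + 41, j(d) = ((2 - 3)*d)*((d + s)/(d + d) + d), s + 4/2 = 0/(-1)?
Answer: 7425/4 ≈ 1856.3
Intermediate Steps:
s = -2 (s = -2 + 0/(-1) = -2 + 0*(-1) = -2 + 0 = -2)
j(d) = -d*(d + (-2 + d)/(2*d)) (j(d) = ((2 - 3)*d)*((d - 2)/(d + d) + d) = (-d)*((-2 + d)/((2*d)) + d) = (-d)*((-2 + d)*(1/(2*d)) + d) = (-d)*((-2 + d)/(2*d) + d) = (-d)*(d + (-2 + d)/(2*d)) = -d*(d + (-2 + d)/(2*d)))
g = -17/4 (g = -(-24 + 41)/4 = -1/4*17 = -17/4 ≈ -4.2500)
(j(3) + g)*(-135) = ((1 - 1*3**2 - 1/2*3) - 17/4)*(-135) = ((1 - 1*9 - 3/2) - 17/4)*(-135) = ((1 - 9 - 3/2) - 17/4)*(-135) = (-19/2 - 17/4)*(-135) = -55/4*(-135) = 7425/4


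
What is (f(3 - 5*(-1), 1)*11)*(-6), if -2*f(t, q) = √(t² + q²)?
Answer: 33*√65 ≈ 266.05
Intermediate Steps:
f(t, q) = -√(q² + t²)/2 (f(t, q) = -√(t² + q²)/2 = -√(q² + t²)/2)
(f(3 - 5*(-1), 1)*11)*(-6) = (-√(1² + (3 - 5*(-1))²)/2*11)*(-6) = (-√(1 + (3 + 5)²)/2*11)*(-6) = (-√(1 + 8²)/2*11)*(-6) = (-√(1 + 64)/2*11)*(-6) = (-√65/2*11)*(-6) = -11*√65/2*(-6) = 33*√65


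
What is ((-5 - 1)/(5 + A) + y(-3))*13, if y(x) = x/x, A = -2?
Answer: -13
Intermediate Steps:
y(x) = 1
((-5 - 1)/(5 + A) + y(-3))*13 = ((-5 - 1)/(5 - 2) + 1)*13 = (-6/3 + 1)*13 = (-6*⅓ + 1)*13 = (-2 + 1)*13 = -1*13 = -13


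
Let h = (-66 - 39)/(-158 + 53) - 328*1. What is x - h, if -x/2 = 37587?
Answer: -74847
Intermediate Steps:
x = -75174 (x = -2*37587 = -75174)
h = -327 (h = -105/(-105) - 328 = -105*(-1/105) - 328 = 1 - 328 = -327)
x - h = -75174 - 1*(-327) = -75174 + 327 = -74847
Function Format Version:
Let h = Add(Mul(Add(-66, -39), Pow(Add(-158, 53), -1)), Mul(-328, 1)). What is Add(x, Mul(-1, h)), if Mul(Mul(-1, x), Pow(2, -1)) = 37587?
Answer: -74847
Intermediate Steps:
x = -75174 (x = Mul(-2, 37587) = -75174)
h = -327 (h = Add(Mul(-105, Pow(-105, -1)), -328) = Add(Mul(-105, Rational(-1, 105)), -328) = Add(1, -328) = -327)
Add(x, Mul(-1, h)) = Add(-75174, Mul(-1, -327)) = Add(-75174, 327) = -74847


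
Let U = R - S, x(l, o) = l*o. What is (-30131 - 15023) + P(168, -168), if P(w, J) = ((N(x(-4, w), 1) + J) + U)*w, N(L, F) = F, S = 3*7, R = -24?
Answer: -80770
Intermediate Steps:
S = 21
U = -45 (U = -24 - 1*21 = -24 - 21 = -45)
P(w, J) = w*(-44 + J) (P(w, J) = ((1 + J) - 45)*w = (-44 + J)*w = w*(-44 + J))
(-30131 - 15023) + P(168, -168) = (-30131 - 15023) + 168*(-44 - 168) = -45154 + 168*(-212) = -45154 - 35616 = -80770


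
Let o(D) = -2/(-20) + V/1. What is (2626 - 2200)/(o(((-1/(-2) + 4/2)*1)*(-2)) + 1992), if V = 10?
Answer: 4260/20021 ≈ 0.21278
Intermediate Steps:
o(D) = 101/10 (o(D) = -2/(-20) + 10/1 = -2*(-1/20) + 10*1 = ⅒ + 10 = 101/10)
(2626 - 2200)/(o(((-1/(-2) + 4/2)*1)*(-2)) + 1992) = (2626 - 2200)/(101/10 + 1992) = 426/(20021/10) = 426*(10/20021) = 4260/20021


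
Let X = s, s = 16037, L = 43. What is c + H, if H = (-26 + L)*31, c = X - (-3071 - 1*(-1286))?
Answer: 18349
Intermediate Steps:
X = 16037
c = 17822 (c = 16037 - (-3071 - 1*(-1286)) = 16037 - (-3071 + 1286) = 16037 - 1*(-1785) = 16037 + 1785 = 17822)
H = 527 (H = (-26 + 43)*31 = 17*31 = 527)
c + H = 17822 + 527 = 18349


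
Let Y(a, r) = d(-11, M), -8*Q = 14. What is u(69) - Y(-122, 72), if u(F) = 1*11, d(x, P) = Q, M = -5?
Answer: 51/4 ≈ 12.750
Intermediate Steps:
Q = -7/4 (Q = -⅛*14 = -7/4 ≈ -1.7500)
d(x, P) = -7/4
Y(a, r) = -7/4
u(F) = 11
u(69) - Y(-122, 72) = 11 - 1*(-7/4) = 11 + 7/4 = 51/4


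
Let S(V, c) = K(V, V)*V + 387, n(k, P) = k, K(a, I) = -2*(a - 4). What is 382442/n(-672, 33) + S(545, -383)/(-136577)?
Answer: -3702626387/6555696 ≈ -564.79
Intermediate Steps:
K(a, I) = 8 - 2*a (K(a, I) = -2*(-4 + a) = 8 - 2*a)
S(V, c) = 387 + V*(8 - 2*V) (S(V, c) = (8 - 2*V)*V + 387 = V*(8 - 2*V) + 387 = 387 + V*(8 - 2*V))
382442/n(-672, 33) + S(545, -383)/(-136577) = 382442/(-672) + (387 - 2*545*(-4 + 545))/(-136577) = 382442*(-1/672) + (387 - 2*545*541)*(-1/136577) = -191221/336 + (387 - 589690)*(-1/136577) = -191221/336 - 589303*(-1/136577) = -191221/336 + 589303/136577 = -3702626387/6555696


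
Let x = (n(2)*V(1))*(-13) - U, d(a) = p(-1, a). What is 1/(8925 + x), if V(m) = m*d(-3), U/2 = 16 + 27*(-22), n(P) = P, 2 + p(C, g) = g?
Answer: 1/10211 ≈ 9.7934e-5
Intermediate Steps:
p(C, g) = -2 + g
d(a) = -2 + a
U = -1156 (U = 2*(16 + 27*(-22)) = 2*(16 - 594) = 2*(-578) = -1156)
V(m) = -5*m (V(m) = m*(-2 - 3) = m*(-5) = -5*m)
x = 1286 (x = (2*(-5*1))*(-13) - 1*(-1156) = (2*(-5))*(-13) + 1156 = -10*(-13) + 1156 = 130 + 1156 = 1286)
1/(8925 + x) = 1/(8925 + 1286) = 1/10211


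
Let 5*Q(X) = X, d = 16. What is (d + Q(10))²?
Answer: 324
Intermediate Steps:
Q(X) = X/5
(d + Q(10))² = (16 + (⅕)*10)² = (16 + 2)² = 18² = 324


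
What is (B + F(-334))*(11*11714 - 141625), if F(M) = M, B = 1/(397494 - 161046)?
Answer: 112063582389/26272 ≈ 4.2655e+6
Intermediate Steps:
B = 1/236448 ≈ 4.2293e-6
(B + F(-334))*(11*11714 - 141625) = (1/236448 - 334)*(11*11714 - 141625) = -78973631*(128854 - 141625)/236448 = -78973631/236448*(-12771) = 112063582389/26272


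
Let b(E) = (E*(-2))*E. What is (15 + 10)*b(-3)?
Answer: -450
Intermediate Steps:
b(E) = -2*E² (b(E) = (-2*E)*E = -2*E²)
(15 + 10)*b(-3) = (15 + 10)*(-2*(-3)²) = 25*(-2*9) = 25*(-18) = -450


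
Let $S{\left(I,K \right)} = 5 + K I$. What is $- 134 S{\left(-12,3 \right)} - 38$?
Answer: $4116$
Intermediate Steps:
$S{\left(I,K \right)} = 5 + I K$
$- 134 S{\left(-12,3 \right)} - 38 = - 134 \left(5 - 36\right) - 38 = \left(-134\right) \left(-31\right) - 38 = 4154 - 38 = 4116$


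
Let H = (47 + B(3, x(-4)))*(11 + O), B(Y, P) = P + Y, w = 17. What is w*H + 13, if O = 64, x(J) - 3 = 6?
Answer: 75238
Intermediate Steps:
x(J) = 9 (x(J) = 3 + 6 = 9)
H = 4425 (H = (47 + (9 + 3))*(11 + 64) = (47 + 12)*75 = 59*75 = 4425)
w*H + 13 = 17*4425 + 13 = 75225 + 13 = 75238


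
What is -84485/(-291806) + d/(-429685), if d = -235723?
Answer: 105087322963/125384661110 ≈ 0.83812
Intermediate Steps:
-84485/(-291806) + d/(-429685) = -84485/(-291806) - 235723/(-429685) = -84485*(-1/291806) - 235723*(-1/429685) = 84485/291806 + 235723/429685 = 105087322963/125384661110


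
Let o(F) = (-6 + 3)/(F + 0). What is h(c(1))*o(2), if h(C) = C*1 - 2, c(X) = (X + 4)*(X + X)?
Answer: -12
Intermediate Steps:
o(F) = -3/F
c(X) = 2*X*(4 + X) (c(X) = (4 + X)*(2*X) = 2*X*(4 + X))
h(C) = -2 + C (h(C) = C - 2 = -2 + C)
h(c(1))*o(2) = (-2 + 2*1*(4 + 1))*(-3/2) = (-2 + 2*1*5)*(-3*½) = (-2 + 10)*(-3/2) = 8*(-3/2) = -12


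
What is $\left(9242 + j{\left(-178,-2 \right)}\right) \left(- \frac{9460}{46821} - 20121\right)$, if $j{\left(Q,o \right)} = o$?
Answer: $- \frac{2901651987080}{15607} \approx -1.8592 \cdot 10^{8}$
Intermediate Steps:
$\left(9242 + j{\left(-178,-2 \right)}\right) \left(- \frac{9460}{46821} - 20121\right) = \left(9242 - 2\right) \left(- \frac{9460}{46821} - 20121\right) = 9240 \left(\left(-9460\right) \frac{1}{46821} - 20121\right) = 9240 \left(- \frac{9460}{46821} - 20121\right) = 9240 \left(- \frac{942094801}{46821}\right) = - \frac{2901651987080}{15607}$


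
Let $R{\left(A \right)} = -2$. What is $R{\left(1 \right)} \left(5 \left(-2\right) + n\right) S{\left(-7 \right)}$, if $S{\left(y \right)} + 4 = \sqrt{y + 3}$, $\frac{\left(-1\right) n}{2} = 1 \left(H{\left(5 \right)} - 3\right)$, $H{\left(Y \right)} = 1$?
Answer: $-48 + 24 i \approx -48.0 + 24.0 i$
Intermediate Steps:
$n = 4$ ($n = - 2 \cdot 1 \left(1 - 3\right) = - 2 \cdot 1 \left(-2\right) = \left(-2\right) \left(-2\right) = 4$)
$S{\left(y \right)} = -4 + \sqrt{3 + y}$ ($S{\left(y \right)} = -4 + \sqrt{y + 3} = -4 + \sqrt{3 + y}$)
$R{\left(1 \right)} \left(5 \left(-2\right) + n\right) S{\left(-7 \right)} = - 2 \left(5 \left(-2\right) + 4\right) \left(-4 + \sqrt{3 - 7}\right) = - 2 \left(-10 + 4\right) \left(-4 + \sqrt{-4}\right) = \left(-2\right) \left(-6\right) \left(-4 + 2 i\right) = 12 \left(-4 + 2 i\right) = -48 + 24 i$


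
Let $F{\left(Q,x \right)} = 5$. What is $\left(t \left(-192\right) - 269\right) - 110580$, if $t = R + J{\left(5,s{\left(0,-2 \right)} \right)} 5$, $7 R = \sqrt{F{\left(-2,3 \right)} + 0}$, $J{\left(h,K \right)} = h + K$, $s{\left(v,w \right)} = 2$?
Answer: $-117569 - \frac{192 \sqrt{5}}{7} \approx -1.1763 \cdot 10^{5}$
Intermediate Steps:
$J{\left(h,K \right)} = K + h$
$R = \frac{\sqrt{5}}{7}$ ($R = \frac{\sqrt{5 + 0}}{7} = \frac{\sqrt{5}}{7} \approx 0.31944$)
$t = 35 + \frac{\sqrt{5}}{7}$ ($t = \frac{\sqrt{5}}{7} + \left(2 + 5\right) 5 = \frac{\sqrt{5}}{7} + 7 \cdot 5 = \frac{\sqrt{5}}{7} + 35 = 35 + \frac{\sqrt{5}}{7} \approx 35.319$)
$\left(t \left(-192\right) - 269\right) - 110580 = \left(\left(35 + \frac{\sqrt{5}}{7}\right) \left(-192\right) - 269\right) - 110580 = \left(\left(-6720 - \frac{192 \sqrt{5}}{7}\right) - 269\right) - 110580 = \left(-6989 - \frac{192 \sqrt{5}}{7}\right) - 110580 = -117569 - \frac{192 \sqrt{5}}{7}$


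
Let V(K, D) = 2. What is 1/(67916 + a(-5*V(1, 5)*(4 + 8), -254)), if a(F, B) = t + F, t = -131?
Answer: 1/67665 ≈ 1.4779e-5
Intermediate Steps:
a(F, B) = -131 + F
1/(67916 + a(-5*V(1, 5)*(4 + 8), -254)) = 1/(67916 + (-131 - 10*(4 + 8))) = 1/(67916 + (-131 - 10*12)) = 1/(67916 + (-131 - 5*24)) = 1/(67916 + (-131 - 120)) = 1/(67916 - 251) = 1/67665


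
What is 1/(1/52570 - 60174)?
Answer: -52570/3163347179 ≈ -1.6618e-5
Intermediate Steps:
1/(1/52570 - 60174) = 1/(-3163347179/52570) = -52570/3163347179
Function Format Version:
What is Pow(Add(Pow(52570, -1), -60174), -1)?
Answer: Rational(-52570, 3163347179) ≈ -1.6618e-5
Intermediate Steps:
Pow(Add(Pow(52570, -1), -60174), -1) = Pow(Add(Rational(1, 52570), -60174), -1) = Pow(Rational(-3163347179, 52570), -1) = Rational(-52570, 3163347179)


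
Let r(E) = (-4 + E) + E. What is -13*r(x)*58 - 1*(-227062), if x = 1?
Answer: 228570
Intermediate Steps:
r(E) = -4 + 2*E
-13*r(x)*58 - 1*(-227062) = -13*(-4 + 2*1)*58 - 1*(-227062) = -13*(-4 + 2)*58 + 227062 = -13*(-2)*58 + 227062 = 26*58 + 227062 = 1508 + 227062 = 228570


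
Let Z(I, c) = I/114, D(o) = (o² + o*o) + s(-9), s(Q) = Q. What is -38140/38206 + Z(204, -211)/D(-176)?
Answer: -3206165384/3211806493 ≈ -0.99824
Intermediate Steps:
D(o) = -9 + 2*o² (D(o) = (o² + o*o) - 9 = (o² + o²) - 9 = 2*o² - 9 = -9 + 2*o²)
Z(I, c) = I/114 (Z(I, c) = I*(1/114) = I/114)
-38140/38206 + Z(204, -211)/D(-176) = -38140/38206 + ((1/114)*204)/(-9 + 2*(-176)²) = -38140*1/38206 + 34/(19*(-9 + 2*30976)) = -19070/19103 + 34/(19*(-9 + 61952)) = -19070/19103 + (34/19)/61943 = -19070/19103 + (34/19)*(1/61943) = -19070/19103 + 34/1176917 = -3206165384/3211806493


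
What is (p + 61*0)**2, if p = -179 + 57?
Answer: 14884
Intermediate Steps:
p = -122
(p + 61*0)**2 = (-122 + 61*0)**2 = (-122 + 0)**2 = (-122)**2 = 14884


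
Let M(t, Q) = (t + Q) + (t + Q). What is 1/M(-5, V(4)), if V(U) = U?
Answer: -½ ≈ -0.50000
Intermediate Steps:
M(t, Q) = 2*Q + 2*t (M(t, Q) = (Q + t) + (Q + t) = 2*Q + 2*t)
1/M(-5, V(4)) = 1/(2*4 + 2*(-5)) = 1/(8 - 10) = 1/(-2) = -½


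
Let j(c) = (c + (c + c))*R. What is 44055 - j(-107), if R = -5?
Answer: 42450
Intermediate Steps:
j(c) = -15*c (j(c) = (c + (c + c))*(-5) = (c + 2*c)*(-5) = (3*c)*(-5) = -15*c)
44055 - j(-107) = 44055 - (-15)*(-107) = 44055 - 1*1605 = 44055 - 1605 = 42450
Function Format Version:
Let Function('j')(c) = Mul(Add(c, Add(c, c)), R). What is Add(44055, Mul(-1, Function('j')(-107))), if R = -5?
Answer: 42450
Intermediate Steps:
Function('j')(c) = Mul(-15, c) (Function('j')(c) = Mul(Add(c, Add(c, c)), -5) = Mul(Add(c, Mul(2, c)), -5) = Mul(Mul(3, c), -5) = Mul(-15, c))
Add(44055, Mul(-1, Function('j')(-107))) = Add(44055, Mul(-1, Mul(-15, -107))) = Add(44055, Mul(-1, 1605)) = Add(44055, -1605) = 42450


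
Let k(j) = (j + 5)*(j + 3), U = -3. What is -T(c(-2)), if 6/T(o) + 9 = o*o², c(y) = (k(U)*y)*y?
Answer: ⅔ ≈ 0.66667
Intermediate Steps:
k(j) = (3 + j)*(5 + j) (k(j) = (5 + j)*(3 + j) = (3 + j)*(5 + j))
c(y) = 0 (c(y) = ((15 + (-3)² + 8*(-3))*y)*y = ((15 + 9 - 24)*y)*y = (0*y)*y = 0*y = 0)
T(o) = 6/(-9 + o³) (T(o) = 6/(-9 + o*o²) = 6/(-9 + o³))
-T(c(-2)) = -6/(-9 + 0³) = -6/(-9 + 0) = -6/(-9) = -6*(-1)/9 = -1*(-⅔) = ⅔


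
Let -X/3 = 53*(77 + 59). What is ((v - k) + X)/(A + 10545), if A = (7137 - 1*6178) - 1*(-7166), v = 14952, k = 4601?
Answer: -11273/18670 ≈ -0.60380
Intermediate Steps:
X = -21624 (X = -159*(77 + 59) = -159*136 = -3*7208 = -21624)
A = 8125 (A = (7137 - 6178) + 7166 = 959 + 7166 = 8125)
((v - k) + X)/(A + 10545) = ((14952 - 1*4601) - 21624)/(8125 + 10545) = ((14952 - 4601) - 21624)/18670 = (10351 - 21624)*(1/18670) = -11273*1/18670 = -11273/18670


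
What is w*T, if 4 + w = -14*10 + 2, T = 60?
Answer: -8520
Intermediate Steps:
w = -142 (w = -4 + (-14*10 + 2) = -4 + (-140 + 2) = -4 - 138 = -142)
w*T = -142*60 = -8520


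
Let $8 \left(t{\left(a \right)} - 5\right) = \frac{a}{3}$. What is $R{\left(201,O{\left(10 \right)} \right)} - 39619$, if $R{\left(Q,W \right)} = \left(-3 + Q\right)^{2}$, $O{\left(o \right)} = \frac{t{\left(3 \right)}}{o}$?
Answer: $-415$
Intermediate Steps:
$t{\left(a \right)} = 5 + \frac{a}{24}$ ($t{\left(a \right)} = 5 + \frac{a \frac{1}{3}}{8} = 5 + \frac{\frac{1}{3} a}{8} = 5 + \frac{a}{24}$)
$O{\left(o \right)} = \frac{41}{8 o}$ ($O{\left(o \right)} = \frac{5 + \frac{1}{24} \cdot 3}{o} = \frac{5 + \frac{1}{8}}{o} = \frac{41}{8 o}$)
$R{\left(201,O{\left(10 \right)} \right)} - 39619 = \left(-3 + 201\right)^{2} - 39619 = 198^{2} - 39619 = 39204 - 39619 = -415$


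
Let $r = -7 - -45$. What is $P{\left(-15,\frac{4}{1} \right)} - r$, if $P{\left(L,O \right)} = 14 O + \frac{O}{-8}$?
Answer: $\frac{35}{2} \approx 17.5$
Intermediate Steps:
$P{\left(L,O \right)} = \frac{111 O}{8}$ ($P{\left(L,O \right)} = 14 O + O \left(- \frac{1}{8}\right) = 14 O - \frac{O}{8} = \frac{111 O}{8}$)
$r = 38$ ($r = -7 + 45 = 38$)
$P{\left(-15,\frac{4}{1} \right)} - r = \frac{111 \cdot \frac{4}{1}}{8} - 38 = \frac{111 \cdot 4 \cdot 1}{8} - 38 = \frac{111}{8} \cdot 4 - 38 = \frac{111}{2} - 38 = \frac{35}{2}$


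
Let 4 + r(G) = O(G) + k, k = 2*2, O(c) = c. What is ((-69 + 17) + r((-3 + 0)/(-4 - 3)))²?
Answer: 130321/49 ≈ 2659.6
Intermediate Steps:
k = 4
r(G) = G (r(G) = -4 + (G + 4) = -4 + (4 + G) = G)
((-69 + 17) + r((-3 + 0)/(-4 - 3)))² = ((-69 + 17) + (-3 + 0)/(-4 - 3))² = (-52 - 3/(-7))² = (-52 - 3*(-⅐))² = (-52 + 3/7)² = (-361/7)² = 130321/49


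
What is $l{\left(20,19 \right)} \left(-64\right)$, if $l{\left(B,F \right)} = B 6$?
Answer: $-7680$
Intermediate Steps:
$l{\left(B,F \right)} = 6 B$
$l{\left(20,19 \right)} \left(-64\right) = 6 \cdot 20 \left(-64\right) = 120 \left(-64\right) = -7680$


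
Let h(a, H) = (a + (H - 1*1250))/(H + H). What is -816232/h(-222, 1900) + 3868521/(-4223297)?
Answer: -3274831062990547/451892779 ≈ -7.2469e+6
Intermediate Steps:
h(a, H) = (-1250 + H + a)/(2*H) (h(a, H) = (a + (H - 1250))/((2*H)) = (a + (-1250 + H))*(1/(2*H)) = (-1250 + H + a)*(1/(2*H)) = (-1250 + H + a)/(2*H))
-816232/h(-222, 1900) + 3868521/(-4223297) = -816232*3800/(-1250 + 1900 - 222) + 3868521/(-4223297) = -816232/((½)*(1/1900)*428) + 3868521*(-1/4223297) = -816232/107/950 - 3868521/4223297 = -816232*950/107 - 3868521/4223297 = -775420400/107 - 3868521/4223297 = -3274831062990547/451892779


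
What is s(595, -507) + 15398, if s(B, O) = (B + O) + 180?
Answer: 15666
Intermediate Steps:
s(B, O) = 180 + B + O
s(595, -507) + 15398 = (180 + 595 - 507) + 15398 = 268 + 15398 = 15666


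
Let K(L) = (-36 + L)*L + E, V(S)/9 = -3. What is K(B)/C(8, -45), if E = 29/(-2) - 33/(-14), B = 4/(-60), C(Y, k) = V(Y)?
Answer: 15338/42525 ≈ 0.36068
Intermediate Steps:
V(S) = -27 (V(S) = 9*(-3) = -27)
C(Y, k) = -27
B = -1/15 (B = 4*(-1/60) = -1/15 ≈ -0.066667)
E = -85/7 (E = 29*(-1/2) - 33*(-1/14) = -29/2 + 33/14 = -85/7 ≈ -12.143)
K(L) = -85/7 + L*(-36 + L) (K(L) = (-36 + L)*L - 85/7 = L*(-36 + L) - 85/7 = -85/7 + L*(-36 + L))
K(B)/C(8, -45) = (-85/7 + (-1/15)**2 - 36*(-1/15))/(-27) = (-85/7 + 1/225 + 12/5)*(-1/27) = -15338/1575*(-1/27) = 15338/42525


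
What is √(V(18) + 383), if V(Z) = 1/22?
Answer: 53*√66/22 ≈ 19.572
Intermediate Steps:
V(Z) = 1/22
√(V(18) + 383) = √(1/22 + 383) = √(8427/22) = 53*√66/22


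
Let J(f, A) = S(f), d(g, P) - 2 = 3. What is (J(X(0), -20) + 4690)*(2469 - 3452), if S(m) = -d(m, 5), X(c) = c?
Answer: -4605355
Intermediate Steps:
d(g, P) = 5 (d(g, P) = 2 + 3 = 5)
S(m) = -5 (S(m) = -1*5 = -5)
J(f, A) = -5
(J(X(0), -20) + 4690)*(2469 - 3452) = (-5 + 4690)*(2469 - 3452) = 4685*(-983) = -4605355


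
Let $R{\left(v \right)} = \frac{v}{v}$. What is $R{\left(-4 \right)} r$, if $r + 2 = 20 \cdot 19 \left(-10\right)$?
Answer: $-3802$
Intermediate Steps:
$r = -3802$ ($r = -2 + 20 \cdot 19 \left(-10\right) = -2 + 380 \left(-10\right) = -2 - 3800 = -3802$)
$R{\left(v \right)} = 1$
$R{\left(-4 \right)} r = 1 \left(-3802\right) = -3802$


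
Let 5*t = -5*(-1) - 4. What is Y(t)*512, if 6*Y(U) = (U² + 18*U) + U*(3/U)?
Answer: 42496/75 ≈ 566.61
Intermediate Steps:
t = ⅕ (t = (-5*(-1) - 4)/5 = (5 - 4)/5 = (⅕)*1 = ⅕ ≈ 0.20000)
Y(U) = ½ + 3*U + U²/6 (Y(U) = ((U² + 18*U) + U*(3/U))/6 = ((U² + 18*U) + 3)/6 = (3 + U² + 18*U)/6 = ½ + 3*U + U²/6)
Y(t)*512 = (½ + 3*(⅕) + (⅕)²/6)*512 = (½ + ⅗ + (⅙)*(1/25))*512 = (½ + ⅗ + 1/150)*512 = (83/75)*512 = 42496/75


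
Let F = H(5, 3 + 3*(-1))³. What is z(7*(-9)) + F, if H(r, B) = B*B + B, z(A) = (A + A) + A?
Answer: -189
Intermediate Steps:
z(A) = 3*A (z(A) = 2*A + A = 3*A)
H(r, B) = B + B² (H(r, B) = B² + B = B + B²)
F = 0 (F = ((3 + 3*(-1))*(1 + (3 + 3*(-1))))³ = ((3 - 3)*(1 + (3 - 3)))³ = (0*(1 + 0))³ = (0*1)³ = 0³ = 0)
z(7*(-9)) + F = 3*(7*(-9)) + 0 = 3*(-63) + 0 = -189 + 0 = -189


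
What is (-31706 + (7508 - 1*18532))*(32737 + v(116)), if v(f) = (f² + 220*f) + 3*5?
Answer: -3064937440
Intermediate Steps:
v(f) = 15 + f² + 220*f (v(f) = (f² + 220*f) + 15 = 15 + f² + 220*f)
(-31706 + (7508 - 1*18532))*(32737 + v(116)) = (-31706 + (7508 - 1*18532))*(32737 + (15 + 116² + 220*116)) = (-31706 + (7508 - 18532))*(32737 + (15 + 13456 + 25520)) = (-31706 - 11024)*(32737 + 38991) = -42730*71728 = -3064937440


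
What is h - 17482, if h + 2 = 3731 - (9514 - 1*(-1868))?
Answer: -25135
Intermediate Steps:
h = -7653 (h = -2 + (3731 - (9514 - 1*(-1868))) = -2 + (3731 - (9514 + 1868)) = -2 + (3731 - 1*11382) = -2 + (3731 - 11382) = -2 - 7651 = -7653)
h - 17482 = -7653 - 17482 = -25135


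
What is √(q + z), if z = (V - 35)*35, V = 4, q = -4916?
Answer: I*√6001 ≈ 77.466*I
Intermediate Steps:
z = -1085 (z = (4 - 35)*35 = -31*35 = -1085)
√(q + z) = √(-4916 - 1085) = √(-6001) = I*√6001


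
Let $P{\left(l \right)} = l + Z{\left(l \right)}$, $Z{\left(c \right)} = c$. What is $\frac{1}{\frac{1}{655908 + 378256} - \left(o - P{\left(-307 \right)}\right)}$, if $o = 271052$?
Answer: $- \frac{1034164}{280947197223} \approx -3.681 \cdot 10^{-6}$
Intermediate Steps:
$P{\left(l \right)} = 2 l$ ($P{\left(l \right)} = l + l = 2 l$)
$\frac{1}{\frac{1}{655908 + 378256} - \left(o - P{\left(-307 \right)}\right)} = \frac{1}{\frac{1}{655908 + 378256} + \left(2 \left(-307\right) - 271052\right)} = \frac{1}{\frac{1}{1034164} - 271666} = \frac{1}{- \frac{280947197223}{1034164}} = - \frac{1034164}{280947197223}$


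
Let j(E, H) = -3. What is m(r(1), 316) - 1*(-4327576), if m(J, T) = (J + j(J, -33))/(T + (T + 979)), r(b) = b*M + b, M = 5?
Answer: 2323908313/537 ≈ 4.3276e+6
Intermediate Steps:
r(b) = 6*b (r(b) = b*5 + b = 5*b + b = 6*b)
m(J, T) = (-3 + J)/(979 + 2*T) (m(J, T) = (J - 3)/(T + (T + 979)) = (-3 + J)/(T + (979 + T)) = (-3 + J)/(979 + 2*T))
m(r(1), 316) - 1*(-4327576) = (-3 + 6*1)/(979 + 2*316) - 1*(-4327576) = (-3 + 6)/(979 + 632) + 4327576 = 3/1611 + 4327576 = (1/1611)*3 + 4327576 = 1/537 + 4327576 = 2323908313/537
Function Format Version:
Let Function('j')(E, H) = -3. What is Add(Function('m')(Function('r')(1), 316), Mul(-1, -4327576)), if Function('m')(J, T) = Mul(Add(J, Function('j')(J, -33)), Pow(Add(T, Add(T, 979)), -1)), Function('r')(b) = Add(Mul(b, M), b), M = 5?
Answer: Rational(2323908313, 537) ≈ 4.3276e+6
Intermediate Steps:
Function('r')(b) = Mul(6, b) (Function('r')(b) = Add(Mul(b, 5), b) = Add(Mul(5, b), b) = Mul(6, b))
Function('m')(J, T) = Mul(Pow(Add(979, Mul(2, T)), -1), Add(-3, J)) (Function('m')(J, T) = Mul(Add(J, -3), Pow(Add(T, Add(T, 979)), -1)) = Mul(Add(-3, J), Pow(Add(T, Add(979, T)), -1)) = Mul(Add(-3, J), Pow(Add(979, Mul(2, T)), -1)) = Mul(Pow(Add(979, Mul(2, T)), -1), Add(-3, J)))
Add(Function('m')(Function('r')(1), 316), Mul(-1, -4327576)) = Add(Mul(Pow(Add(979, Mul(2, 316)), -1), Add(-3, Mul(6, 1))), Mul(-1, -4327576)) = Add(Mul(Pow(Add(979, 632), -1), Add(-3, 6)), 4327576) = Add(Mul(Pow(1611, -1), 3), 4327576) = Add(Mul(Rational(1, 1611), 3), 4327576) = Add(Rational(1, 537), 4327576) = Rational(2323908313, 537)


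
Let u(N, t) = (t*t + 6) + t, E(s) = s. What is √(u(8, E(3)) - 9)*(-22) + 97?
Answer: 31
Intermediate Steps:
u(N, t) = 6 + t + t² (u(N, t) = (t² + 6) + t = (6 + t²) + t = 6 + t + t²)
√(u(8, E(3)) - 9)*(-22) + 97 = √((6 + 3 + 3²) - 9)*(-22) + 97 = √((6 + 3 + 9) - 9)*(-22) + 97 = √(18 - 9)*(-22) + 97 = √9*(-22) + 97 = 3*(-22) + 97 = -66 + 97 = 31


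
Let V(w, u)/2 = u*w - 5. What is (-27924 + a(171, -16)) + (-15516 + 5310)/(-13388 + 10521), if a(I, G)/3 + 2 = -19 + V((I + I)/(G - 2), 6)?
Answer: -82275561/2867 ≈ -28697.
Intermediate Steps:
V(w, u) = -10 + 2*u*w (V(w, u) = 2*(u*w - 5) = 2*(-5 + u*w) = -10 + 2*u*w)
a(I, G) = -93 + 72*I/(-2 + G) (a(I, G) = -6 + 3*(-19 + (-10 + 2*6*((I + I)/(G - 2)))) = -6 + 3*(-19 + (-10 + 2*6*((2*I)/(-2 + G)))) = -6 + 3*(-19 + (-10 + 2*6*(2*I/(-2 + G)))) = -6 + 3*(-19 + (-10 + 24*I/(-2 + G))) = -6 + 3*(-29 + 24*I/(-2 + G)) = -6 + (-87 + 72*I/(-2 + G)) = -93 + 72*I/(-2 + G))
(-27924 + a(171, -16)) + (-15516 + 5310)/(-13388 + 10521) = (-27924 + 3*(62 - 31*(-16) + 24*171)/(-2 - 16)) + (-15516 + 5310)/(-13388 + 10521) = (-27924 + 3*(62 + 496 + 4104)/(-18)) - 10206/(-2867) = (-27924 + 3*(-1/18)*4662) - 10206*(-1/2867) = (-27924 - 777) + 10206/2867 = -28701 + 10206/2867 = -82275561/2867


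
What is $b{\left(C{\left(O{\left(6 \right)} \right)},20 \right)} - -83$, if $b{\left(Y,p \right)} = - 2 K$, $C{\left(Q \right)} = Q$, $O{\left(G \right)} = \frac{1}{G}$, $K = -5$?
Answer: $93$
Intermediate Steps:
$b{\left(Y,p \right)} = 10$ ($b{\left(Y,p \right)} = \left(-2\right) \left(-5\right) = 10$)
$b{\left(C{\left(O{\left(6 \right)} \right)},20 \right)} - -83 = 10 - -83 = 10 + 83 = 93$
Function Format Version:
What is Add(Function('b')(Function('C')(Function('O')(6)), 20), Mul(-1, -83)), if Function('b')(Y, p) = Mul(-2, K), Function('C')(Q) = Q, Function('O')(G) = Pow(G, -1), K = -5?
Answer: 93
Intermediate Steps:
Function('b')(Y, p) = 10 (Function('b')(Y, p) = Mul(-2, -5) = 10)
Add(Function('b')(Function('C')(Function('O')(6)), 20), Mul(-1, -83)) = Add(10, Mul(-1, -83)) = Add(10, 83) = 93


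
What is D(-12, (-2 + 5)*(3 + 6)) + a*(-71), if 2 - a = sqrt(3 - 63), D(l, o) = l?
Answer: -154 + 142*I*sqrt(15) ≈ -154.0 + 549.96*I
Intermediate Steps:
a = 2 - 2*I*sqrt(15) (a = 2 - sqrt(3 - 63) = 2 - sqrt(-60) = 2 - 2*I*sqrt(15) ≈ 2.0 - 7.746*I)
D(-12, (-2 + 5)*(3 + 6)) + a*(-71) = -12 + (2 - 2*I*sqrt(15))*(-71) = -12 + (-142 + 142*I*sqrt(15)) = -154 + 142*I*sqrt(15)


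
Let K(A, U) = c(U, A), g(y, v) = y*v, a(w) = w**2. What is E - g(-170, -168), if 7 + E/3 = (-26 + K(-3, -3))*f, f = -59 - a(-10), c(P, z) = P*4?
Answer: -10455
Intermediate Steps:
g(y, v) = v*y
c(P, z) = 4*P
K(A, U) = 4*U
f = -159 (f = -59 - 1*(-10)**2 = -59 - 1*100 = -59 - 100 = -159)
E = 18105 (E = -21 + 3*((-26 + 4*(-3))*(-159)) = -21 + 3*((-26 - 12)*(-159)) = -21 + 3*(-38*(-159)) = -21 + 3*6042 = -21 + 18126 = 18105)
E - g(-170, -168) = 18105 - (-168)*(-170) = 18105 - 1*28560 = 18105 - 28560 = -10455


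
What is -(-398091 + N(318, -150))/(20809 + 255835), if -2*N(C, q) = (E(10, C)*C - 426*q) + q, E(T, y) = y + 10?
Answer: 241059/138322 ≈ 1.7427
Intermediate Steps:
E(T, y) = 10 + y
N(C, q) = 425*q/2 - C*(10 + C)/2 (N(C, q) = -(((10 + C)*C - 426*q) + q)/2 = -((C*(10 + C) - 426*q) + q)/2 = -((-426*q + C*(10 + C)) + q)/2 = -(-425*q + C*(10 + C))/2 = 425*q/2 - C*(10 + C)/2)
-(-398091 + N(318, -150))/(20809 + 255835) = -(-398091 + ((425/2)*(-150) - ½*318*(10 + 318)))/(20809 + 255835) = -(-398091 + (-31875 - ½*318*328))/276644 = -(-398091 + (-31875 - 52152))/276644 = -(-398091 - 84027)/276644 = -(-482118)/276644 = -1*(-241059/138322) = 241059/138322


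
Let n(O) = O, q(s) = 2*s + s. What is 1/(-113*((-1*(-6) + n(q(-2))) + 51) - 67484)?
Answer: -1/73247 ≈ -1.3652e-5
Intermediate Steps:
q(s) = 3*s
1/(-113*((-1*(-6) + n(q(-2))) + 51) - 67484) = 1/(-113*((-1*(-6) + 3*(-2)) + 51) - 67484) = 1/(-113*((6 - 6) + 51) - 67484) = 1/(-113*(0 + 51) - 67484) = 1/(-113*51 - 67484) = 1/(-5763 - 67484) = 1/(-73247) = -1/73247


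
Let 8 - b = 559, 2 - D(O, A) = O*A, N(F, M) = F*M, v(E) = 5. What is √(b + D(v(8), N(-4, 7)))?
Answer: I*√409 ≈ 20.224*I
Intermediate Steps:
D(O, A) = 2 - A*O (D(O, A) = 2 - O*A = 2 - A*O)
b = -551 (b = 8 - 1*559 = 8 - 559 = -551)
√(b + D(v(8), N(-4, 7))) = √(-551 + (2 - 1*(-4*7)*5)) = √(-551 + (2 - 1*(-28)*5)) = √(-551 + (2 + 140)) = √(-551 + 142) = √(-409) = I*√409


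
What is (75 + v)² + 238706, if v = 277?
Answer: 362610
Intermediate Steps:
(75 + v)² + 238706 = (75 + 277)² + 238706 = 352² + 238706 = 123904 + 238706 = 362610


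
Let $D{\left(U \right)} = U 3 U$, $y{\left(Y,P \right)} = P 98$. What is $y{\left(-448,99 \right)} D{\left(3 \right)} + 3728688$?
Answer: $3990642$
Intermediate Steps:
$y{\left(Y,P \right)} = 98 P$
$D{\left(U \right)} = 3 U^{2}$ ($D{\left(U \right)} = 3 U U = 3 U^{2}$)
$y{\left(-448,99 \right)} D{\left(3 \right)} + 3728688 = 98 \cdot 99 \cdot 3 \cdot 3^{2} + 3728688 = 9702 \cdot 3 \cdot 9 + 3728688 = 9702 \cdot 27 + 3728688 = 261954 + 3728688 = 3990642$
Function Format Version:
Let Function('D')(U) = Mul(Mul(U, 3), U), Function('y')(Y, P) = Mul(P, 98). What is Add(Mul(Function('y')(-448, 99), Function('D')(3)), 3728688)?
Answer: 3990642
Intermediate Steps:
Function('y')(Y, P) = Mul(98, P)
Function('D')(U) = Mul(3, Pow(U, 2)) (Function('D')(U) = Mul(Mul(3, U), U) = Mul(3, Pow(U, 2)))
Add(Mul(Function('y')(-448, 99), Function('D')(3)), 3728688) = Add(Mul(Mul(98, 99), Mul(3, Pow(3, 2))), 3728688) = Add(Mul(9702, Mul(3, 9)), 3728688) = Add(Mul(9702, 27), 3728688) = Add(261954, 3728688) = 3990642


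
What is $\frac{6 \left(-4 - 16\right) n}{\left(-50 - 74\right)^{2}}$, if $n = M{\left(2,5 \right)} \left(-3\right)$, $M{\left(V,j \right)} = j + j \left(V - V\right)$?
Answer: $\frac{225}{1922} \approx 0.11707$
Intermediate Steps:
$M{\left(V,j \right)} = j$ ($M{\left(V,j \right)} = j + j 0 = j + 0 = j$)
$n = -15$ ($n = 5 \left(-3\right) = -15$)
$\frac{6 \left(-4 - 16\right) n}{\left(-50 - 74\right)^{2}} = \frac{6 \left(-4 - 16\right) \left(-15\right)}{\left(-50 - 74\right)^{2}} = \frac{6 \left(-4 - 16\right) \left(-15\right)}{\left(-124\right)^{2}} = \frac{6 \left(-20\right) \left(-15\right)}{15376} = \left(-120\right) \left(-15\right) \frac{1}{15376} = 1800 \cdot \frac{1}{15376} = \frac{225}{1922}$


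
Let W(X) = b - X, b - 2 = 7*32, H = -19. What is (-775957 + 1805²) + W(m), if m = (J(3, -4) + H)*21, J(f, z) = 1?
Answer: 2482672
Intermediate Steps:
b = 226 (b = 2 + 7*32 = 2 + 224 = 226)
m = -378 (m = (1 - 19)*21 = -18*21 = -378)
W(X) = 226 - X
(-775957 + 1805²) + W(m) = (-775957 + 1805²) + (226 - 1*(-378)) = (-775957 + 3258025) + (226 + 378) = 2482068 + 604 = 2482672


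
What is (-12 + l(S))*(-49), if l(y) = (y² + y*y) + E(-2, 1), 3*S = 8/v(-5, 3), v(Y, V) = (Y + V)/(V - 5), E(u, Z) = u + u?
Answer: 784/9 ≈ 87.111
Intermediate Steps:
E(u, Z) = 2*u
v(Y, V) = (V + Y)/(-5 + V)
S = 8/3 (S = (8/(((3 - 5)/(-5 + 3))))/3 = (8/((-2/(-2))))/3 = (8/((-½*(-2))))/3 = (8/1)/3 = (8*1)/3 = (⅓)*8 = 8/3 ≈ 2.6667)
l(y) = -4 + 2*y² (l(y) = (y² + y*y) + 2*(-2) = (y² + y²) - 4 = 2*y² - 4 = -4 + 2*y²)
(-12 + l(S))*(-49) = (-12 + (-4 + 2*(8/3)²))*(-49) = (-12 + (-4 + 2*(64/9)))*(-49) = (-12 + (-4 + 128/9))*(-49) = (-12 + 92/9)*(-49) = -16/9*(-49) = 784/9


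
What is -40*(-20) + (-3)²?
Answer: 809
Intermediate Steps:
-40*(-20) + (-3)² = 800 + 9 = 809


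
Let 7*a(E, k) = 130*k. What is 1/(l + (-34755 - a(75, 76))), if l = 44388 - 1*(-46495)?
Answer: 7/383016 ≈ 1.8276e-5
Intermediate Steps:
a(E, k) = 130*k/7 (a(E, k) = (130*k)/7 = 130*k/7)
l = 90883 (l = 44388 + 46495 = 90883)
1/(l + (-34755 - a(75, 76))) = 1/(90883 + (-34755 - 130*76/7)) = 1/(90883 + (-34755 - 1*9880/7)) = 1/(90883 + (-34755 - 9880/7)) = 1/(90883 - 253165/7) = 1/(383016/7) = 7/383016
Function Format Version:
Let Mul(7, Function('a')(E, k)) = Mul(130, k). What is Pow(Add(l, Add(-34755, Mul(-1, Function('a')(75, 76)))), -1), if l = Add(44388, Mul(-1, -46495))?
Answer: Rational(7, 383016) ≈ 1.8276e-5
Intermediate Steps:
Function('a')(E, k) = Mul(Rational(130, 7), k) (Function('a')(E, k) = Mul(Rational(1, 7), Mul(130, k)) = Mul(Rational(130, 7), k))
l = 90883 (l = Add(44388, 46495) = 90883)
Pow(Add(l, Add(-34755, Mul(-1, Function('a')(75, 76)))), -1) = Pow(Add(90883, Add(-34755, Mul(-1, Mul(Rational(130, 7), 76)))), -1) = Pow(Add(90883, Add(-34755, Mul(-1, Rational(9880, 7)))), -1) = Pow(Add(90883, Add(-34755, Rational(-9880, 7))), -1) = Pow(Add(90883, Rational(-253165, 7)), -1) = Pow(Rational(383016, 7), -1) = Rational(7, 383016)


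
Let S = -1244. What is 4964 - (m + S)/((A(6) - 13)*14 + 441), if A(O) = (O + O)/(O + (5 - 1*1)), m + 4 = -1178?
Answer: 6857486/1379 ≈ 4972.8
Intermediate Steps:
m = -1182 (m = -4 - 1178 = -1182)
A(O) = 2*O/(4 + O) (A(O) = (2*O)/(O + (5 - 1)) = (2*O)/(O + 4) = (2*O)/(4 + O) = 2*O/(4 + O))
4964 - (m + S)/((A(6) - 13)*14 + 441) = 4964 - (-1182 - 1244)/((2*6/(4 + 6) - 13)*14 + 441) = 4964 - (-2426)/((2*6/10 - 13)*14 + 441) = 4964 - (-2426)/((2*6*(⅒) - 13)*14 + 441) = 4964 - (-2426)/((6/5 - 13)*14 + 441) = 4964 - (-2426)/(-59/5*14 + 441) = 4964 - (-2426)/(-826/5 + 441) = 4964 - (-2426)/1379/5 = 4964 - (-2426)*5/1379 = 4964 - 1*(-12130/1379) = 4964 + 12130/1379 = 6857486/1379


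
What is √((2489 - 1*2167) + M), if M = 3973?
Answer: √4295 ≈ 65.536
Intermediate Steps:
√((2489 - 1*2167) + M) = √((2489 - 1*2167) + 3973) = √((2489 - 2167) + 3973) = √(322 + 3973) = √4295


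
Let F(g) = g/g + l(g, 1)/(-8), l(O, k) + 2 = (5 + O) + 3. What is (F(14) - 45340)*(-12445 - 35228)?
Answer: 4323130659/2 ≈ 2.1616e+9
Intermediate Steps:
l(O, k) = 6 + O (l(O, k) = -2 + ((5 + O) + 3) = -2 + (8 + O) = 6 + O)
F(g) = ¼ - g/8 (F(g) = g/g + (6 + g)/(-8) = 1 + (6 + g)*(-⅛) = 1 + (-¾ - g/8) = ¼ - g/8)
(F(14) - 45340)*(-12445 - 35228) = ((¼ - ⅛*14) - 45340)*(-12445 - 35228) = ((¼ - 7/4) - 45340)*(-47673) = (-3/2 - 45340)*(-47673) = -90683/2*(-47673) = 4323130659/2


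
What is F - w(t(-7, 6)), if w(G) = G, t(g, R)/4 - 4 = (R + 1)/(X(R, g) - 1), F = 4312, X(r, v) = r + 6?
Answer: 47228/11 ≈ 4293.5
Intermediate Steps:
X(r, v) = 6 + r
t(g, R) = 16 + 4*(1 + R)/(5 + R) (t(g, R) = 16 + 4*((R + 1)/((6 + R) - 1)) = 16 + 4*((1 + R)/(5 + R)) = 16 + 4*(1 + R)/(5 + R))
F - w(t(-7, 6)) = 4312 - 4*(21 + 5*6)/(5 + 6) = 4312 - 4*(21 + 30)/11 = 4312 - 4*51/11 = 4312 - 1*204/11 = 4312 - 204/11 = 47228/11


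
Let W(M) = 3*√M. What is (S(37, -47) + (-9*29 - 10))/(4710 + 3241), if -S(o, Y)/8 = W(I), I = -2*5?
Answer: -271/7951 - 24*I*√10/7951 ≈ -0.034084 - 0.0095453*I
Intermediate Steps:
I = -10
S(o, Y) = -24*I*√10 (S(o, Y) = -24*√(-10) = -24*I*√10)
(S(37, -47) + (-9*29 - 10))/(4710 + 3241) = (-24*I*√10 + (-9*29 - 10))/(4710 + 3241) = (-24*I*√10 + (-261 - 10))/7951 = (-24*I*√10 - 271)*(1/7951) = (-271 - 24*I*√10)*(1/7951) = -271/7951 - 24*I*√10/7951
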